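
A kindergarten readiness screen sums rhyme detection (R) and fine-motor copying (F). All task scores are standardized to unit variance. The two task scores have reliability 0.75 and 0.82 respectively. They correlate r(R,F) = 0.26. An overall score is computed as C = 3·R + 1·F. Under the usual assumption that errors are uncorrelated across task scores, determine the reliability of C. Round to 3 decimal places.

Var(C) = 3² + 1 + 2·[3·0.26] = 10 + 1.56 = 11.56.
Under uncorrelated errors the observed covariances equal the true-score covariances, so only the own-variance terms attenuate.
True-score variance = [3²·0.75 + 0.82] + 1.56 = 7.57 + 1.56 = 9.13.
Reliability = 9.13 / 11.56 = 0.790.

0.790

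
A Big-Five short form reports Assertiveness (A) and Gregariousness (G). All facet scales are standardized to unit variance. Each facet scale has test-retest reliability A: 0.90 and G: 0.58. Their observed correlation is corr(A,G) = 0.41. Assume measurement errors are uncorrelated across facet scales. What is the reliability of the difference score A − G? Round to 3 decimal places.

Var(A−G) = 1 + 1 − 2·0.41 = 2 − 0.82 = 1.18.
Under uncorrelated errors the observed covariances equal the true-score covariances, so only the own-variance terms attenuate.
True-score variance = [0.90 + 0.58] − 0.82 = 1.48 − 0.82 = 0.66.
Reliability = 0.66 / 1.18 = 0.559.

0.559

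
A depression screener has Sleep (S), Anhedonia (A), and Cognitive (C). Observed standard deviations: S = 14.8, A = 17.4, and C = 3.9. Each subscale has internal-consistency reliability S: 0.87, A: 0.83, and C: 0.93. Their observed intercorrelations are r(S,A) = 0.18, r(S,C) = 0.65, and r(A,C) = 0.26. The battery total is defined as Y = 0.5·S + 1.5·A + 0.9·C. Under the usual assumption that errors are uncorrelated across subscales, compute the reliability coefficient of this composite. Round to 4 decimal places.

0.8623

Var(Y) = 0.5²·14.8² + 1.5²·17.4² + 0.9²·3.9² + 2·[0.75·14.8·17.4·0.18 + 0.45·14.8·3.9·0.65 + 1.35·17.4·3.9·0.26] = 748.29 + 150.934 = 899.224.
Because errors are independent across components, Cov(Tᵢ,Tⱼ) = Cov(Xᵢ,Xⱼ); the off-diagonal part of the true-score variance is the same as above.
True-score variance = [0.5²·14.8²·0.87 + 1.5²·17.4²·0.83 + 0.9²·3.9²·0.93] + 150.934 = 624.503 + 150.934 = 775.438.
Reliability = 775.438 / 899.224 = 0.8623.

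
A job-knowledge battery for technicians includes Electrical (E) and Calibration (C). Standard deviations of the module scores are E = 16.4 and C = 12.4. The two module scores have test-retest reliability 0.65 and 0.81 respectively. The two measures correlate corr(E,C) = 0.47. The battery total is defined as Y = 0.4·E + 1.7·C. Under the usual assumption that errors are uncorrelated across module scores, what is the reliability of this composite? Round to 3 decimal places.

0.839

Var(Y) = 0.4²·16.4² + 1.7²·12.4² + 2·[0.68·16.4·12.4·0.47] = 487.4 + 129.988 = 617.388.
Because errors are independent across components, Cov(Tᵢ,Tⱼ) = Cov(Xᵢ,Xⱼ); the off-diagonal part of the true-score variance is the same as above.
True-score variance = [0.4²·16.4²·0.65 + 1.7²·12.4²·0.81] + 129.988 = 387.909 + 129.988 = 517.896.
Reliability = 517.896 / 617.388 = 0.839.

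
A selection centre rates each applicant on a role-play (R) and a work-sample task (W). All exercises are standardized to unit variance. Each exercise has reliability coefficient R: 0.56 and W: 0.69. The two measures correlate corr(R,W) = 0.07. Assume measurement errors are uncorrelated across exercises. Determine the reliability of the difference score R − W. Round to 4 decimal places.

0.5968

Var(R−W) = 1 + 1 − 2·0.07 = 2 − 0.14 = 1.86.
Under uncorrelated errors the observed covariances equal the true-score covariances, so only the own-variance terms attenuate.
True-score variance = [0.56 + 0.69] − 0.14 = 1.25 − 0.14 = 1.11.
Reliability = 1.11 / 1.86 = 0.5968.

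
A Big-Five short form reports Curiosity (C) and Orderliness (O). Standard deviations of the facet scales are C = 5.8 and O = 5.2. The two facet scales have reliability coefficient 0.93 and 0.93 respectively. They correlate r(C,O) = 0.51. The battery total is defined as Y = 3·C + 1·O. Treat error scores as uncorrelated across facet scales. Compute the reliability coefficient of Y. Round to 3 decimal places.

Var(Y) = 3²·5.8² + 5.2² + 2·[3·5.8·5.2·0.51] = 329.8 + 92.2896 = 422.09.
Under uncorrelated errors the observed covariances equal the true-score covariances, so only the own-variance terms attenuate.
True-score variance = [3²·5.8²·0.93 + 5.2²·0.93] + 92.2896 = 306.714 + 92.2896 = 399.004.
Reliability = 399.004 / 422.09 = 0.945.

0.945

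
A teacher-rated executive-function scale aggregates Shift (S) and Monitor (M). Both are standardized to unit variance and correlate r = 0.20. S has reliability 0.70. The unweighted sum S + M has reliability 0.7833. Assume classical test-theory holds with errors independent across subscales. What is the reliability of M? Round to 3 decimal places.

Var(S+M) = 2 + 2·0.20 = 2.400.
True-score variance = ρ_S + ρ_M + 2·0.20, so 0.7833 = (0.70 + ρ_M + 0.40) / 2.400.
ρ_M = 0.7833·2.400 − 0.70 − 0.40 = 0.780.

0.780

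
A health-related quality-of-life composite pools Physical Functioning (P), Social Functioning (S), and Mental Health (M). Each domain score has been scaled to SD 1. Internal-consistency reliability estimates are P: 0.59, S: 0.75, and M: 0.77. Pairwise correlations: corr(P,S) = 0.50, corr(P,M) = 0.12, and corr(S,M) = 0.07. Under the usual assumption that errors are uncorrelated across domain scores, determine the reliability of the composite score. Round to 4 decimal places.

Var(P+S+M) = 3 + 2·[0.50 + 0.12 + 0.07] = 3 + 1.38 = 4.38.
Because errors are independent across components, Cov(Tᵢ,Tⱼ) = Cov(Xᵢ,Xⱼ); the off-diagonal part of the true-score variance is the same as above.
True-score variance = [0.59 + 0.75 + 0.77] + 1.38 = 2.11 + 1.38 = 3.49.
Reliability = 3.49 / 4.38 = 0.7968.

0.7968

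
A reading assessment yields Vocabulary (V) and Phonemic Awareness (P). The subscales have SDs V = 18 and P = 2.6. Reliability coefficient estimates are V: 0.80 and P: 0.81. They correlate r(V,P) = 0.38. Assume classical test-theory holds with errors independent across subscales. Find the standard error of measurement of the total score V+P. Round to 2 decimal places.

8.13

Var(total) = 330.76 + 35.568 = 366.328.
True-score variance = 264.676 + 35.568 = 300.244, so reliability = 0.8196.
Error variance = 366.328 − 300.244 = 66.0844; SEM = √66.0844 = 8.13.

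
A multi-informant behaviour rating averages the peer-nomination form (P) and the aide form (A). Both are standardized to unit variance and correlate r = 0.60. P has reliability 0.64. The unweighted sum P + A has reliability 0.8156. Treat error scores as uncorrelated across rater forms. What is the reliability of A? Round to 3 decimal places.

0.770

Var(P+A) = 2 + 2·0.60 = 3.200.
True-score variance = ρ_P + ρ_A + 2·0.60, so 0.8156 = (0.64 + ρ_A + 1.20) / 3.200.
ρ_A = 0.8156·3.200 − 0.64 − 1.20 = 0.770.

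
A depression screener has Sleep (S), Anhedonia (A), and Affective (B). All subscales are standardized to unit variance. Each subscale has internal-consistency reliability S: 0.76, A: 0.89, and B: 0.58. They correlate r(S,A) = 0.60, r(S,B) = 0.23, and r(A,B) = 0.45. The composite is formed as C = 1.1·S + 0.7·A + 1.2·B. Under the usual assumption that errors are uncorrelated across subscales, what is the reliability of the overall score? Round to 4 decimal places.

0.8251

Var(C) = 1.1² + 0.7² + 1.2² + 2·[0.77·0.60 + 1.32·0.23 + 0.84·0.45] = 3.14 + 2.2872 = 5.4272.
With uncorrelated errors the cross-covariances are all true-score covariance, so they carry over unchanged; only the diagonal terms shrink to ρᵢσᵢ².
True-score variance = [1.1²·0.76 + 0.7²·0.89 + 1.2²·0.58] + 2.2872 = 2.1909 + 2.2872 = 4.4781.
Reliability = 4.4781 / 5.4272 = 0.8251.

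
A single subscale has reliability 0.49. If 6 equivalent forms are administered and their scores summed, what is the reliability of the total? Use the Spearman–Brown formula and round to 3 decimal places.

0.852

ρ_k = kρ / (1 + (k−1)ρ) = 6·0.49 / (1 + 5·0.49) = 2.940 / 3.450 = 0.852.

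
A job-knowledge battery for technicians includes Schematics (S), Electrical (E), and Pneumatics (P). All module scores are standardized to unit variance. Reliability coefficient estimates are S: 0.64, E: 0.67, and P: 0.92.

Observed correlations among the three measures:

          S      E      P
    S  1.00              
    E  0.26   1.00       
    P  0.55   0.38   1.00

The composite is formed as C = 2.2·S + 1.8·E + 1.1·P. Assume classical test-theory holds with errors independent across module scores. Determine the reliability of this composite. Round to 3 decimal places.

Var(C) = 2.2² + 1.8² + 1.1² + 2·[3.96·0.26 + 2.42·0.55 + 1.98·0.38] = 9.29 + 6.226 = 15.516.
With uncorrelated errors the cross-covariances are all true-score covariance, so they carry over unchanged; only the diagonal terms shrink to ρᵢσᵢ².
True-score variance = [2.2²·0.64 + 1.8²·0.67 + 1.1²·0.92] + 6.226 = 6.3816 + 6.226 = 12.6076.
Reliability = 12.6076 / 15.516 = 0.813.

0.813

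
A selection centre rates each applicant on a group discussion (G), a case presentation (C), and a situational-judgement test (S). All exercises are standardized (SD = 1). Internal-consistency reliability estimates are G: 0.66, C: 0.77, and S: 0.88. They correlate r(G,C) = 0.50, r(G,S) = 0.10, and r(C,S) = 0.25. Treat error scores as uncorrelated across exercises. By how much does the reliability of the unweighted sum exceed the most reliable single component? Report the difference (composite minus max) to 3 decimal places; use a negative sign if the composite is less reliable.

-0.027

Var(sum) = 3 + 1.7 = 4.7; true-score variance = 2.31 + 1.7 = 4.01; composite reliability = 0.8532.
Max component reliability = 0.8800.
Difference = 0.8532 − 0.8800 = -0.027.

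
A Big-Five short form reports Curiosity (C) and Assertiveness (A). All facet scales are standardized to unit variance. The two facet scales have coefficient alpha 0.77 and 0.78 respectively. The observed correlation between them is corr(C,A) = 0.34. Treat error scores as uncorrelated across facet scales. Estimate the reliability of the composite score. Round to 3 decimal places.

Var(C+A) = 2 + 2·[0.34] = 2 + 0.68 = 2.68.
Under uncorrelated errors the observed covariances equal the true-score covariances, so only the own-variance terms attenuate.
True-score variance = [0.77 + 0.78] + 0.68 = 1.55 + 0.68 = 2.23.
Reliability = 2.23 / 2.68 = 0.832.

0.832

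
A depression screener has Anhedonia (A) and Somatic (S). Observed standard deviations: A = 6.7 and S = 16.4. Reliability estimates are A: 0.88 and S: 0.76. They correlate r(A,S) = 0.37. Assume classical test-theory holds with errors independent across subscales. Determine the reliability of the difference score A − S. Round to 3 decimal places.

Var(A−S) = 6.7² + 16.4² − 2·6.7·16.4·0.37 = 313.85 − 81.3112 = 232.539.
With uncorrelated errors the cross-covariances are all true-score covariance, so they carry over unchanged; only the diagonal terms shrink to ρᵢσᵢ².
True-score variance = [6.7²·0.88 + 16.4²·0.76] − 81.3112 = 243.913 − 81.3112 = 162.602.
Reliability = 162.602 / 232.539 = 0.699.

0.699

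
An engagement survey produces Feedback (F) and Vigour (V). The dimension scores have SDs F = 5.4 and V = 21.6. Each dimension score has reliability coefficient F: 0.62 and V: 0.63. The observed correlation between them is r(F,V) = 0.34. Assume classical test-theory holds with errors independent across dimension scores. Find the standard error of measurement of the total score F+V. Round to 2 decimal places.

13.55

Var(total) = 495.72 + 79.3152 = 575.035.
True-score variance = 312.012 + 79.3152 = 391.327, so reliability = 0.6805.
Error variance = 575.035 − 391.327 = 183.708; SEM = √183.708 = 13.55.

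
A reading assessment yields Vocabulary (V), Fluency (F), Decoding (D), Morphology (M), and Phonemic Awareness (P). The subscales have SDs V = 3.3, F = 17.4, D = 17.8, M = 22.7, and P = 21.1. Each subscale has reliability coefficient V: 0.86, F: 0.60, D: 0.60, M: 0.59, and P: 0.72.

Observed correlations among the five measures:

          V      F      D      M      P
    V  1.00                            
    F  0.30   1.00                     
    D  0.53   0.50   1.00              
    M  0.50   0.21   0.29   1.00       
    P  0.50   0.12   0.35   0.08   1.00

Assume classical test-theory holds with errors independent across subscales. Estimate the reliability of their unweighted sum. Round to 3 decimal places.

Var(V+F+D+M+P) = 3.3² + 17.4² + 17.8² + 22.7² + 21.1² + 2·[3.3·17.4·0.30 + 3.3·17.8·0.53 + 3.3·22.7·0.50 + 3.3·21.1·0.50 + 17.4·17.8·0.50 + 17.4·22.7·0.21 + 17.4·21.1·0.12 + 17.8·22.7·0.29 + 17.8·21.1·0.35 + 22.7·21.1·0.08] = 1590.99 + 1378.88 = 2969.87.
With uncorrelated errors the cross-covariances are all true-score covariance, so they carry over unchanged; only the diagonal terms shrink to ρᵢσᵢ².
True-score variance = [3.3²·0.86 + 17.4²·0.60 + 17.8²·0.60 + 22.7²·0.59 + 21.1²·0.72] + 1378.88 = 1005.7 + 1378.88 = 2384.58.
Reliability = 2384.58 / 2969.87 = 0.803.

0.803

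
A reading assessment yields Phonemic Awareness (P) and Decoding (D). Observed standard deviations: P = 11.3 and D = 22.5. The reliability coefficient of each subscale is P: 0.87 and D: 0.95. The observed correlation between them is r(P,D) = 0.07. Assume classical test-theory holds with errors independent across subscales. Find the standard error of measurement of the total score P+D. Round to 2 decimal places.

6.47

Var(total) = 633.94 + 35.595 = 669.535.
True-score variance = 592.028 + 35.595 = 627.623, so reliability = 0.9374.
Error variance = 669.535 − 627.623 = 41.9122; SEM = √41.9122 = 6.47.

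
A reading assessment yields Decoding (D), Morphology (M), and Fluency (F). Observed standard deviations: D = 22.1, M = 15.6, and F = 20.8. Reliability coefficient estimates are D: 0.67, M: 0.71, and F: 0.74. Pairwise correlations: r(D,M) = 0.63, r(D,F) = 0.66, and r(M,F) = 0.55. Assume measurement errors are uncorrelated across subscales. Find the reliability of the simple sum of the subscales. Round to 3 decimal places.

0.866

Var(D+M+F) = 22.1² + 15.6² + 20.8² + 2·[22.1·15.6·0.63 + 22.1·20.8·0.66 + 15.6·20.8·0.55] = 1164.41 + 1398.1 = 2562.51.
Because errors are independent across components, Cov(Tᵢ,Tⱼ) = Cov(Xᵢ,Xⱼ); the off-diagonal part of the true-score variance is the same as above.
True-score variance = [22.1²·0.67 + 15.6²·0.71 + 20.8²·0.74] + 1398.1 = 820.174 + 1398.1 = 2218.28.
Reliability = 2218.28 / 2562.51 = 0.866.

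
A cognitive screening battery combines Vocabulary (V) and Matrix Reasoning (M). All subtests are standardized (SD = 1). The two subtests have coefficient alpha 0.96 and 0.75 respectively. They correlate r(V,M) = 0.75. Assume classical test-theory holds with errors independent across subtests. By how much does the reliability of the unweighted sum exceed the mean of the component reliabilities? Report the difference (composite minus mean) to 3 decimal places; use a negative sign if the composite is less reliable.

0.062

Var(sum) = 2 + 1.5 = 3.5; true-score variance = 1.71 + 1.5 = 3.21; composite reliability = 0.9171.
Mean component reliability = 0.8550.
Difference = 0.9171 − 0.8550 = 0.062.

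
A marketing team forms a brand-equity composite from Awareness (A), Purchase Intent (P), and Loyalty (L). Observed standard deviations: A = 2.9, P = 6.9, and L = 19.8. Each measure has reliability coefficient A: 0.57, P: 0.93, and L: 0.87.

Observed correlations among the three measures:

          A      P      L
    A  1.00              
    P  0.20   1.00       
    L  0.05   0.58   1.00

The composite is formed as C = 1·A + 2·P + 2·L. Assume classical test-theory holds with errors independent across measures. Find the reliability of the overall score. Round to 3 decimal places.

Var(C) = 2.9² + 2²·6.9² + 2²·19.8² + 2·[2·2.9·6.9·0.20 + 2·2.9·19.8·0.05 + 4·6.9·19.8·0.58] = 1767.01 + 661.409 = 2428.42.
Under uncorrelated errors the observed covariances equal the true-score covariances, so only the own-variance terms attenuate.
True-score variance = [2.9²·0.57 + 2²·6.9²·0.93 + 2²·19.8²·0.87] + 661.409 = 1546.2 + 661.409 = 2207.61.
Reliability = 2207.61 / 2428.42 = 0.909.

0.909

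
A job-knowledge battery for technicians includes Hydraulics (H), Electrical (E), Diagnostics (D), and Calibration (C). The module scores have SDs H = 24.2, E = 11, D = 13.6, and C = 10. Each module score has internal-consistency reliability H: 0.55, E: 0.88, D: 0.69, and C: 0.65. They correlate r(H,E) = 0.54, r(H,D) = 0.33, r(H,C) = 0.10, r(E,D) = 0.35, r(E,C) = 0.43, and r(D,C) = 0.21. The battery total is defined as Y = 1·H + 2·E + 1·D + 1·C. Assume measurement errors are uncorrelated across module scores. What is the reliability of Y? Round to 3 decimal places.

Var(Y) = 24.2² + 2²·11² + 13.6² + 10² + 2·[2·24.2·11·0.54 + 24.2·13.6·0.33 + 24.2·10·0.10 + 2·11·13.6·0.35 + 2·11·10·0.43 + 13.6·10·0.21] = 1354.6 + 1296.37 = 2650.97.
Under uncorrelated errors the observed covariances equal the true-score covariances, so only the own-variance terms attenuate.
True-score variance = [24.2²·0.55 + 2²·11²·0.88 + 13.6²·0.69 + 10²·0.65] + 1296.37 = 940.644 + 1296.37 = 2237.02.
Reliability = 2237.02 / 2650.97 = 0.844.

0.844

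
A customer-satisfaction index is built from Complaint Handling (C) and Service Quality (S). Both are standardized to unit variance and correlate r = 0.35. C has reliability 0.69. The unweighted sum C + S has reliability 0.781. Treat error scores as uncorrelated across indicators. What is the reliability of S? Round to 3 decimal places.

0.719

Var(C+S) = 2 + 2·0.35 = 2.700.
True-score variance = ρ_C + ρ_S + 2·0.35, so 0.781 = (0.69 + ρ_S + 0.70) / 2.700.
ρ_S = 0.781·2.700 − 0.69 − 0.70 = 0.719.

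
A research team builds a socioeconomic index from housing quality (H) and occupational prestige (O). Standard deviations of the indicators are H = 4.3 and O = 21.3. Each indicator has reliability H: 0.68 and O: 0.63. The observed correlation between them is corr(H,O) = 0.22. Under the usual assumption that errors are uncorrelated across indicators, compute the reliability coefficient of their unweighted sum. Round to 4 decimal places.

0.6609

Var(H+O) = 4.3² + 21.3² + 2·[4.3·21.3·0.22] = 472.18 + 40.2996 = 512.48.
Under uncorrelated errors the observed covariances equal the true-score covariances, so only the own-variance terms attenuate.
True-score variance = [4.3²·0.68 + 21.3²·0.63] + 40.2996 = 298.398 + 40.2996 = 338.698.
Reliability = 338.698 / 512.48 = 0.6609.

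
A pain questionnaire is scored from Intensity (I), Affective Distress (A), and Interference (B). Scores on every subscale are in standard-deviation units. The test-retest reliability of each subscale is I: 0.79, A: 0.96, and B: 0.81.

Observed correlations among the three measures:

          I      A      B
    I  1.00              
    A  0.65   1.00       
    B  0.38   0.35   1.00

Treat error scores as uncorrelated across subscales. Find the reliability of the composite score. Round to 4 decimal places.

Var(I+A+B) = 3 + 2·[0.65 + 0.38 + 0.35] = 3 + 2.76 = 5.76.
With uncorrelated errors the cross-covariances are all true-score covariance, so they carry over unchanged; only the diagonal terms shrink to ρᵢσᵢ².
True-score variance = [0.79 + 0.96 + 0.81] + 2.76 = 2.56 + 2.76 = 5.32.
Reliability = 5.32 / 5.76 = 0.9236.

0.9236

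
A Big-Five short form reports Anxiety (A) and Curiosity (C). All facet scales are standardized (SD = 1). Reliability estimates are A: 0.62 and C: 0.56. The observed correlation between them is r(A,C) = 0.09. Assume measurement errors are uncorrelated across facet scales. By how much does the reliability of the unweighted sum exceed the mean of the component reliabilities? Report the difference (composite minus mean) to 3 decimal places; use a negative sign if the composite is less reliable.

Var(sum) = 2 + 0.18 = 2.18; true-score variance = 1.18 + 0.18 = 1.36; composite reliability = 0.6239.
Mean component reliability = 0.5900.
Difference = 0.6239 − 0.5900 = 0.034.

0.034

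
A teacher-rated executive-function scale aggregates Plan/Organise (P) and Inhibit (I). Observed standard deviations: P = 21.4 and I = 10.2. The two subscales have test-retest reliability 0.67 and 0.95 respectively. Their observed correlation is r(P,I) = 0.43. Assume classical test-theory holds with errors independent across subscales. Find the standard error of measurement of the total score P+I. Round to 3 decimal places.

Var(total) = 562 + 187.721 = 749.721.
True-score variance = 405.671 + 187.721 = 593.392, so reliability = 0.7915.
Error variance = 749.721 − 593.392 = 156.329; SEM = √156.329 = 12.503.

12.503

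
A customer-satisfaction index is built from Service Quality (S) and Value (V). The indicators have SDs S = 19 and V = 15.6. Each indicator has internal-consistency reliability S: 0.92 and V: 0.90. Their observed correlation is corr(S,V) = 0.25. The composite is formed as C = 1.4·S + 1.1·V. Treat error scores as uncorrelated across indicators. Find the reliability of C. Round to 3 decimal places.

0.930

Var(C) = 1.4²·19² + 1.1²·15.6² + 2·[1.54·19·15.6·0.25] = 1002.03 + 228.228 = 1230.25.
Because errors are independent across components, Cov(Tᵢ,Tⱼ) = Cov(Xᵢ,Xⱼ); the off-diagonal part of the true-score variance is the same as above.
True-score variance = [1.4²·19²·0.92 + 1.1²·15.6²·0.90] + 228.228 = 915.974 + 228.228 = 1144.2.
Reliability = 1144.2 / 1230.25 = 0.930.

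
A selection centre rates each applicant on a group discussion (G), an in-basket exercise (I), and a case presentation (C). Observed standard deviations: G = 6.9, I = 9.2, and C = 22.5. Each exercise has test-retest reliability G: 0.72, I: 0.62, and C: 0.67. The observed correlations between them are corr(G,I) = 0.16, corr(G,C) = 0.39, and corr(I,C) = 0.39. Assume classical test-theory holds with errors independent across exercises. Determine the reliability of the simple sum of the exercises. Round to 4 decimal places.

0.7742

Var(G+I+C) = 6.9² + 9.2² + 22.5² + 2·[6.9·9.2·0.16 + 6.9·22.5·0.39 + 9.2·22.5·0.39] = 638.5 + 302.869 = 941.369.
Because errors are independent across components, Cov(Tᵢ,Tⱼ) = Cov(Xᵢ,Xⱼ); the off-diagonal part of the true-score variance is the same as above.
True-score variance = [6.9²·0.72 + 9.2²·0.62 + 22.5²·0.67] + 302.869 = 425.943 + 302.869 = 728.812.
Reliability = 728.812 / 941.369 = 0.7742.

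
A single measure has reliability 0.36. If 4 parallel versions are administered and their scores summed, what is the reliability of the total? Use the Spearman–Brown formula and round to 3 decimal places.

0.692

ρ_k = kρ / (1 + (k−1)ρ) = 4·0.36 / (1 + 3·0.36) = 1.440 / 2.080 = 0.692.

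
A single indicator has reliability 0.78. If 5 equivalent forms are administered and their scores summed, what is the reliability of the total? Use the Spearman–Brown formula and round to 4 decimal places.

ρ_k = kρ / (1 + (k−1)ρ) = 5·0.78 / (1 + 4·0.78) = 3.900 / 4.120 = 0.9466.

0.9466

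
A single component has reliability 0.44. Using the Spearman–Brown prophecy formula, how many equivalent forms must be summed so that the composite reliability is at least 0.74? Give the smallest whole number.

4

k ≥ ρ*(1−ρ₁)/(ρ₁(1−ρ*)) = 0.74·0.56 / (0.44·0.26) = 3.622.
Smallest integer k = 4.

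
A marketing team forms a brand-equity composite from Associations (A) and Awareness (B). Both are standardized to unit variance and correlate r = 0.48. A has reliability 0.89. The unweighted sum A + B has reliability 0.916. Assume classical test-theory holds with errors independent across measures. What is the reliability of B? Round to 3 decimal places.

Var(A+B) = 2 + 2·0.48 = 2.960.
True-score variance = ρ_A + ρ_B + 2·0.48, so 0.916 = (0.89 + ρ_B + 0.96) / 2.960.
ρ_B = 0.916·2.960 − 0.89 − 0.96 = 0.861.

0.861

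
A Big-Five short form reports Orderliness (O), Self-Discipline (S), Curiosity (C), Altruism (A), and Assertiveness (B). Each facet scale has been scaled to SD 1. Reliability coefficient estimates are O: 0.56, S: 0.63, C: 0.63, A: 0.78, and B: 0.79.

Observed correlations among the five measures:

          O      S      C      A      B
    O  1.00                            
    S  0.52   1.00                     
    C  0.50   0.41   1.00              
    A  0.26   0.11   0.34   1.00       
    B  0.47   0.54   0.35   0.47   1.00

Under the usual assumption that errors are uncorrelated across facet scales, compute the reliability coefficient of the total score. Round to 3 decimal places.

Var(O+S+C+A+B) = 5 + 2·[0.52 + 0.50 + 0.26 + 0.47 + 0.41 + 0.11 + 0.54 + 0.34 + 0.35 + 0.47] = 5 + 7.94 = 12.94.
Under uncorrelated errors the observed covariances equal the true-score covariances, so only the own-variance terms attenuate.
True-score variance = [0.56 + 0.63 + 0.63 + 0.78 + 0.79] + 7.94 = 3.39 + 7.94 = 11.33.
Reliability = 11.33 / 12.94 = 0.876.

0.876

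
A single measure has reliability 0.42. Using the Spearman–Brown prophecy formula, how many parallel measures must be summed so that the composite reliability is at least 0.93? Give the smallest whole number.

19

k ≥ ρ*(1−ρ₁)/(ρ₁(1−ρ*)) = 0.93·0.58 / (0.42·0.07) = 18.347.
Smallest integer k = 19.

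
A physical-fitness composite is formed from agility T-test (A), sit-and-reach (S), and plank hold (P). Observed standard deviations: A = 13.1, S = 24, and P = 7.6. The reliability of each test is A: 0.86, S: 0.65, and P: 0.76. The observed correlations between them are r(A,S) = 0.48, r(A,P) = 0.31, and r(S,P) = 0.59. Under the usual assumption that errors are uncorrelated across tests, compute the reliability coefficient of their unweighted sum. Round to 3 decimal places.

0.827

Var(A+S+P) = 13.1² + 24² + 7.6² + 2·[13.1·24·0.48 + 13.1·7.6·0.31 + 24·7.6·0.59] = 805.37 + 578.783 = 1384.15.
Because errors are independent across components, Cov(Tᵢ,Tⱼ) = Cov(Xᵢ,Xⱼ); the off-diagonal part of the true-score variance is the same as above.
True-score variance = [13.1²·0.86 + 24²·0.65 + 7.6²·0.76] + 578.783 = 565.882 + 578.783 = 1144.67.
Reliability = 1144.67 / 1384.15 = 0.827.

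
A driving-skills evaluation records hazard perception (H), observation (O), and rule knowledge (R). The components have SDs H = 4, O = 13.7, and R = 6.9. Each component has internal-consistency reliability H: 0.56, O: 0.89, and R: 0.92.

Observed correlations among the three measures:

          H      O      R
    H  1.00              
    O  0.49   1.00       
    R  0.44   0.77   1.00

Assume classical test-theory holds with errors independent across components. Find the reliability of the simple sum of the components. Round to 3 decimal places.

Var(H+O+R) = 4² + 13.7² + 6.9² + 2·[4·13.7·0.49 + 4·6.9·0.44 + 13.7·6.9·0.77] = 251.3 + 223.568 = 474.868.
Because errors are independent across components, Cov(Tᵢ,Tⱼ) = Cov(Xᵢ,Xⱼ); the off-diagonal part of the true-score variance is the same as above.
True-score variance = [4²·0.56 + 13.7²·0.89 + 6.9²·0.92] + 223.568 = 219.805 + 223.568 = 443.373.
Reliability = 443.373 / 474.868 = 0.934.

0.934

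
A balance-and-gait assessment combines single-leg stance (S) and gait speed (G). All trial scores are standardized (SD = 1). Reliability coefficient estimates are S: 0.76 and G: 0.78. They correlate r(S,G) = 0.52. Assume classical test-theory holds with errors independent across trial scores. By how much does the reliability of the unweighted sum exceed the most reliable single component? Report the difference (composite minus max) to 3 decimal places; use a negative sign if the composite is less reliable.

0.069

Var(sum) = 2 + 1.04 = 3.04; true-score variance = 1.54 + 1.04 = 2.58; composite reliability = 0.8487.
Max component reliability = 0.7800.
Difference = 0.8487 − 0.7800 = 0.069.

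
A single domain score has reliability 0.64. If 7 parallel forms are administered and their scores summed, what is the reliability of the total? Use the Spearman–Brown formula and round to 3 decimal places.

0.926

ρ_k = kρ / (1 + (k−1)ρ) = 7·0.64 / (1 + 6·0.64) = 4.480 / 4.840 = 0.926.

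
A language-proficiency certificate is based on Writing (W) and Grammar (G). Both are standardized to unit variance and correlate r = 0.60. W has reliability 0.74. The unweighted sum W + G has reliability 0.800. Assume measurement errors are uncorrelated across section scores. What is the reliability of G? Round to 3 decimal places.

Var(W+G) = 2 + 2·0.60 = 3.200.
True-score variance = ρ_W + ρ_G + 2·0.60, so 0.800 = (0.74 + ρ_G + 1.20) / 3.200.
ρ_G = 0.800·3.200 − 0.74 − 1.20 = 0.620.

0.620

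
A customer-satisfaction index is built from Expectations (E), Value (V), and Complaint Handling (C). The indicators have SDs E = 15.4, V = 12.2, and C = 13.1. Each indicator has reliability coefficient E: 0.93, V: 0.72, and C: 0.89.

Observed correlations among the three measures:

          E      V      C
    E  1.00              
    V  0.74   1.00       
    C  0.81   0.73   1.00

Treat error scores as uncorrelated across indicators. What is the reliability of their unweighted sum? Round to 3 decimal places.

Var(E+V+C) = 15.4² + 12.2² + 13.1² + 2·[15.4·12.2·0.74 + 15.4·13.1·0.81 + 12.2·13.1·0.73] = 557.61 + 838.218 = 1395.83.
With uncorrelated errors the cross-covariances are all true-score covariance, so they carry over unchanged; only the diagonal terms shrink to ρᵢσᵢ².
True-score variance = [15.4²·0.93 + 12.2²·0.72 + 13.1²·0.89] + 838.218 = 480.457 + 838.218 = 1318.67.
Reliability = 1318.67 / 1395.83 = 0.945.

0.945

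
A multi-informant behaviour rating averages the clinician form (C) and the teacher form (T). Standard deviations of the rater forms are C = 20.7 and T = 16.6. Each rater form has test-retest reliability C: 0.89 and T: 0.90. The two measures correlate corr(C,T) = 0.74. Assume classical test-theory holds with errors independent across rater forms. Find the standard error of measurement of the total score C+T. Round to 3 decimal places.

Var(total) = 704.05 + 508.558 = 1212.61.
True-score variance = 629.36 + 508.558 = 1137.92, so reliability = 0.9384.
Error variance = 1212.61 − 1137.92 = 74.6899; SEM = √74.6899 = 8.642.

8.642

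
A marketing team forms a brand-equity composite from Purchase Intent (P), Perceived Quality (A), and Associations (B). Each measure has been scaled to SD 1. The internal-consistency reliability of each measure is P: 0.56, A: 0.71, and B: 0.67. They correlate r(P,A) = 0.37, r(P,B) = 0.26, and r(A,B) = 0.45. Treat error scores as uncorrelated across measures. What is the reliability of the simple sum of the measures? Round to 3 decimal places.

0.795

Var(P+A+B) = 3 + 2·[0.37 + 0.26 + 0.45] = 3 + 2.16 = 5.16.
Because errors are independent across components, Cov(Tᵢ,Tⱼ) = Cov(Xᵢ,Xⱼ); the off-diagonal part of the true-score variance is the same as above.
True-score variance = [0.56 + 0.71 + 0.67] + 2.16 = 1.94 + 2.16 = 4.1.
Reliability = 4.1 / 5.16 = 0.795.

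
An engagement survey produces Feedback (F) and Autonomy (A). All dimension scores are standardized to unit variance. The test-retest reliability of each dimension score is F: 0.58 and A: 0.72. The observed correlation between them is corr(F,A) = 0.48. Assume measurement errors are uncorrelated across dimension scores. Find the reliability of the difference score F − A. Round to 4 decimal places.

0.3269

Var(F−A) = 1 + 1 − 2·0.48 = 2 − 0.96 = 1.04.
With uncorrelated errors the cross-covariances are all true-score covariance, so they carry over unchanged; only the diagonal terms shrink to ρᵢσᵢ².
True-score variance = [0.58 + 0.72] − 0.96 = 1.3 − 0.96 = 0.34.
Reliability = 0.34 / 1.04 = 0.3269.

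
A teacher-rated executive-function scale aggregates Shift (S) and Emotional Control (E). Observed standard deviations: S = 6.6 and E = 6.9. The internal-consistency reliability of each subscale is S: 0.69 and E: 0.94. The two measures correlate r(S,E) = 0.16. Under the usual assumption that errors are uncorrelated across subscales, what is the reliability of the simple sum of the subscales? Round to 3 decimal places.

Var(S+E) = 6.6² + 6.9² + 2·[6.6·6.9·0.16] = 91.17 + 14.5728 = 105.743.
Because errors are independent across components, Cov(Tᵢ,Tⱼ) = Cov(Xᵢ,Xⱼ); the off-diagonal part of the true-score variance is the same as above.
True-score variance = [6.6²·0.69 + 6.9²·0.94] + 14.5728 = 74.8098 + 14.5728 = 89.3826.
Reliability = 89.3826 / 105.743 = 0.845.

0.845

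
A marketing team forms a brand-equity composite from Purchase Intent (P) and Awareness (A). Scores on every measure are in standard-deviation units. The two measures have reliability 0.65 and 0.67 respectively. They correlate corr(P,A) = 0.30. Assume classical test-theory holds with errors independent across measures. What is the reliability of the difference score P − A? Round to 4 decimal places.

Var(P−A) = 1 + 1 − 2·0.30 = 2 − 0.6 = 1.4.
With uncorrelated errors the cross-covariances are all true-score covariance, so they carry over unchanged; only the diagonal terms shrink to ρᵢσᵢ².
True-score variance = [0.65 + 0.67] − 0.6 = 1.32 − 0.6 = 0.72.
Reliability = 0.72 / 1.4 = 0.5143.

0.5143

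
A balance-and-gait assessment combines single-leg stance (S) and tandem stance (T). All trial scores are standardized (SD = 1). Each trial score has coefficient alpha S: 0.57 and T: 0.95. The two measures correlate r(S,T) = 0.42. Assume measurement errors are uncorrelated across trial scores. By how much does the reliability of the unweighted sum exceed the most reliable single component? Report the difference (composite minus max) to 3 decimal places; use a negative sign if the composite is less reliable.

-0.119

Var(sum) = 2 + 0.84 = 2.84; true-score variance = 1.52 + 0.84 = 2.36; composite reliability = 0.8310.
Max component reliability = 0.9500.
Difference = 0.8310 − 0.9500 = -0.119.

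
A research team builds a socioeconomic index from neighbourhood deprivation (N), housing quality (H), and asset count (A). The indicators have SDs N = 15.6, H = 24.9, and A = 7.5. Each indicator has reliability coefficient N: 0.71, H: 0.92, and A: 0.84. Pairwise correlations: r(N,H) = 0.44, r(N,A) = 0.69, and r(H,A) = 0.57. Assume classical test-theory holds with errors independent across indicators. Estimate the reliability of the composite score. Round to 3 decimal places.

0.921

Var(N+H+A) = 15.6² + 24.9² + 7.5² + 2·[15.6·24.9·0.44 + 15.6·7.5·0.69 + 24.9·7.5·0.57] = 919.62 + 716.182 = 1635.8.
With uncorrelated errors the cross-covariances are all true-score covariance, so they carry over unchanged; only the diagonal terms shrink to ρᵢσᵢ².
True-score variance = [15.6²·0.71 + 24.9²·0.92 + 7.5²·0.84] + 716.182 = 790.445 + 716.182 = 1506.63.
Reliability = 1506.63 / 1635.8 = 0.921.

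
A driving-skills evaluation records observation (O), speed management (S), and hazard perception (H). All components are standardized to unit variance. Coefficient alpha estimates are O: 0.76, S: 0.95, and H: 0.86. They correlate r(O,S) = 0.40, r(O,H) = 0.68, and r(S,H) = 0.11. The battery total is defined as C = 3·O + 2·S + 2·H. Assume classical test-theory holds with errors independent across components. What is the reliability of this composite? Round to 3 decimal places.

Var(C) = 3² + 2² + 2² + 2·[6·0.40 + 6·0.68 + 4·0.11] = 17 + 13.84 = 30.84.
Under uncorrelated errors the observed covariances equal the true-score covariances, so only the own-variance terms attenuate.
True-score variance = [3²·0.76 + 2²·0.95 + 2²·0.86] + 13.84 = 14.08 + 13.84 = 27.92.
Reliability = 27.92 / 30.84 = 0.905.

0.905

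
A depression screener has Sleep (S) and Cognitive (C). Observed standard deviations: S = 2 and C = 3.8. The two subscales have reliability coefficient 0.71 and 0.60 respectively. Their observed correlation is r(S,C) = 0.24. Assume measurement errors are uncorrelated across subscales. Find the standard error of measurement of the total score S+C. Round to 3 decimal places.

2.634

Var(total) = 18.44 + 3.648 = 22.088.
True-score variance = 11.504 + 3.648 = 15.152, so reliability = 0.6860.
Error variance = 22.088 − 15.152 = 6.936; SEM = √6.936 = 2.634.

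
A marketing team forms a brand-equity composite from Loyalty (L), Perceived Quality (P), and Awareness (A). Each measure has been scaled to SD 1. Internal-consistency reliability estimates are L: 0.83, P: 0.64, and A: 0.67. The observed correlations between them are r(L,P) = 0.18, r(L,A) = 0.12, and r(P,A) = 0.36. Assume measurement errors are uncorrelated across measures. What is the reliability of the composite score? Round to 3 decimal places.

0.801

Var(L+P+A) = 3 + 2·[0.18 + 0.12 + 0.36] = 3 + 1.32 = 4.32.
With uncorrelated errors the cross-covariances are all true-score covariance, so they carry over unchanged; only the diagonal terms shrink to ρᵢσᵢ².
True-score variance = [0.83 + 0.64 + 0.67] + 1.32 = 2.14 + 1.32 = 3.46.
Reliability = 3.46 / 4.32 = 0.801.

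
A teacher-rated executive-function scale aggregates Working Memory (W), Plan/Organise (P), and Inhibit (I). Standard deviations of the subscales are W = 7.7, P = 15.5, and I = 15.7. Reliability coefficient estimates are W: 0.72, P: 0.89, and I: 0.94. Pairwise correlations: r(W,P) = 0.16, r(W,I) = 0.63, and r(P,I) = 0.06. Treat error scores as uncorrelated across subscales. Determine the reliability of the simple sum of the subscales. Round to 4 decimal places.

0.9245

Var(W+P+I) = 7.7² + 15.5² + 15.7² + 2·[7.7·15.5·0.16 + 7.7·15.7·0.63 + 15.5·15.7·0.06] = 546.03 + 219.715 = 765.745.
Because errors are independent across components, Cov(Tᵢ,Tⱼ) = Cov(Xᵢ,Xⱼ); the off-diagonal part of the true-score variance is the same as above.
True-score variance = [7.7²·0.72 + 15.5²·0.89 + 15.7²·0.94] + 219.715 = 488.212 + 219.715 = 707.927.
Reliability = 707.927 / 765.745 = 0.9245.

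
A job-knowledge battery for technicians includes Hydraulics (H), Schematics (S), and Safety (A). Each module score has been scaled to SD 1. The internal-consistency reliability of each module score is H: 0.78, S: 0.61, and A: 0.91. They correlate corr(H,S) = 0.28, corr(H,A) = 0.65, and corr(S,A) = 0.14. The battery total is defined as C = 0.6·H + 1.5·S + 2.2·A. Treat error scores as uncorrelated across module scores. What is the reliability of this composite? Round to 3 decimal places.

0.869

Var(C) = 0.6² + 1.5² + 2.2² + 2·[0.9·0.28 + 1.32·0.65 + 3.3·0.14] = 7.45 + 3.144 = 10.594.
Under uncorrelated errors the observed covariances equal the true-score covariances, so only the own-variance terms attenuate.
True-score variance = [0.6²·0.78 + 1.5²·0.61 + 2.2²·0.91] + 3.144 = 6.0577 + 3.144 = 9.2017.
Reliability = 9.2017 / 10.594 = 0.869.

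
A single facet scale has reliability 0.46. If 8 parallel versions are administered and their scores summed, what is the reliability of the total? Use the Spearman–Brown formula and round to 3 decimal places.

ρ_k = kρ / (1 + (k−1)ρ) = 8·0.46 / (1 + 7·0.46) = 3.680 / 4.220 = 0.872.

0.872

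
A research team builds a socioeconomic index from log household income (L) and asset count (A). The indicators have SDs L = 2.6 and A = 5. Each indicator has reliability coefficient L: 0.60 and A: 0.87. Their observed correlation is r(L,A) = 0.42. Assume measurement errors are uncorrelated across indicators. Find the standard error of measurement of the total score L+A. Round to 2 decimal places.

Var(total) = 31.76 + 10.92 = 42.68.
True-score variance = 25.806 + 10.92 = 36.726, so reliability = 0.8605.
Error variance = 42.68 − 36.726 = 5.954; SEM = √5.954 = 2.44.

2.44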